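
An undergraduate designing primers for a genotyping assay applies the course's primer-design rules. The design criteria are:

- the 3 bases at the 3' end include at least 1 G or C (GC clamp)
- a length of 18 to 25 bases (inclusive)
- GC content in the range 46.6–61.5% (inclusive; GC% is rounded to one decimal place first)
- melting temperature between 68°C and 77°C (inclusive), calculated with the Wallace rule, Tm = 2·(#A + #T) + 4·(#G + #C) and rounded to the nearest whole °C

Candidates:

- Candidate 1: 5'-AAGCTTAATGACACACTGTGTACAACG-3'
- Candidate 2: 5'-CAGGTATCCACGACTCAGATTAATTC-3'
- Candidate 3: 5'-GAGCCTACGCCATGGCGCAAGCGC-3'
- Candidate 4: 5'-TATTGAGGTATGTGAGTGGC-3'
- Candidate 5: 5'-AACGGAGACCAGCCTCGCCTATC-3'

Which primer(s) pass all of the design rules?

Candidate 1 (27 nt, A=10 T=6 G=5 C=6): 3' end ACG has 2 G/C ✓; length 27, outside 18–25 ✗; GC 11/27 = 40.7%, outside 46.6–61.5% ✗; Tm = 2·16 + 4·11 = 76°C ✓ — fails.
Candidate 2 (26 nt, A=8 T=7 G=4 C=7): 3' end TTC has 1 G/C ✓; length 26, outside 18–25 ✗; GC 11/26 = 42.3%, outside 46.6–61.5% ✗; Tm = 2·15 + 4·11 = 74°C ✓ — fails.
Candidate 3 (24 nt, A=5 T=2 G=8 C=9): 3' end CGC has 3 G/C ✓; length 24 ✓; GC 17/24 = 70.8%, outside 46.6–61.5% ✗; Tm = 2·7 + 4·17 = 82°C, outside 68–77°C ✗ — fails.
Candidate 4 (20 nt, A=4 T=7 G=8 C=1): 3' end GGC has 3 G/C ✓; length 20 ✓; GC 9/20 = 45.0%, outside 46.6–61.5% ✗; Tm = 2·11 + 4·9 = 58°C, outside 68–77°C ✗ — fails.
Candidate 5 (23 nt, A=6 T=3 G=5 C=9): 3' end ATC has 1 G/C ✓; length 23 ✓; GC 14/23 = 60.9% ✓; Tm = 2·9 + 4·14 = 74°C ✓ — passes.

Candidate 5 only.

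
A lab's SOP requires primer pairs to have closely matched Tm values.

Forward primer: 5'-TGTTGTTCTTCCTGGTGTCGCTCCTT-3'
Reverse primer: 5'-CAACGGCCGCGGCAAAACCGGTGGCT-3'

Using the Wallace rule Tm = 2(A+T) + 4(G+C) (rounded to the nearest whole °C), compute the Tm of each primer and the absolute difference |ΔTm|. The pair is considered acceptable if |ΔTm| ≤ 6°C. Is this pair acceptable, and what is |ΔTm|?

|ΔTm| = 10°C; the pair is not acceptable.

Forward: A=0 T=13 G=6 C=7 → Tm = 2·13 + 4·13 = 78°C.
Reverse: A=6 T=2 G=9 C=9 → Tm = 2·8 + 4·18 = 88°C.
|ΔTm| = |78 − 88| = 10°C, > 6°C.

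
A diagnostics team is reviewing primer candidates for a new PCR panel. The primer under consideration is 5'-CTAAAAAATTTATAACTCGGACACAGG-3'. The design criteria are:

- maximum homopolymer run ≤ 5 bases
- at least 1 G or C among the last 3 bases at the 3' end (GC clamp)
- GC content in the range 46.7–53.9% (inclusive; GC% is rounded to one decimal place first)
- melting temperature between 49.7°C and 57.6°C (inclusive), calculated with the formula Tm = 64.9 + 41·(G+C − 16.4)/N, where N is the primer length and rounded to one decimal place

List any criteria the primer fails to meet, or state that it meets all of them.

Fails: homopolymer run, GC content.

Base counts: A=12, T=6, G=4, C=5 (length 27).
homopolymer run: longest run = 6, exceeds 5 ✗
GC clamp: 3' end AGG has 2 G/C ✓
GC content: GC 9/27 = 33.3%, outside 46.7–53.9% ✗
Tm: Tm = 64.9 + 41·(9 − 16.4)/27 = 53.7°C ✓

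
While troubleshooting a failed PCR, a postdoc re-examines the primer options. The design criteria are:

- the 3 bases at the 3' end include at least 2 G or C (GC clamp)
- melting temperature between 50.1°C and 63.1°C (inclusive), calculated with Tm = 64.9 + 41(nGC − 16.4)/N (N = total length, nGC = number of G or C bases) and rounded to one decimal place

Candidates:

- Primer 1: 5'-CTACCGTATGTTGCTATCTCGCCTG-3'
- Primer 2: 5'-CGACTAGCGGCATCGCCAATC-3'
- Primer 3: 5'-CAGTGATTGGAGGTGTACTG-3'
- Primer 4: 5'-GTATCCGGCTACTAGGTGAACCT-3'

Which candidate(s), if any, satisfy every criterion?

Primer 1 (25 nt, A=3 T=9 G=5 C=8): 3' end CTG has 2 G/C ✓; Tm = 64.9 + 41·(13 − 16.4)/25 = 59.3°C ✓ — passes.
Primer 2 (21 nt, A=5 T=3 G=5 C=8): 3' end ATC has 1 G/C, need ≥2 ✗; Tm = 64.9 + 41·(13 − 16.4)/21 = 58.3°C ✓ — fails.
Primer 3 (20 nt, A=4 T=6 G=8 C=2): 3' end CTG has 2 G/C ✓; Tm = 64.9 + 41·(10 − 16.4)/20 = 51.8°C ✓ — passes.
Primer 4 (23 nt, A=5 T=6 G=6 C=6): 3' end CCT has 2 G/C ✓; Tm = 64.9 + 41·(12 − 16.4)/23 = 57.1°C ✓ — passes.

Primer 1, Primer 3 and Primer 4.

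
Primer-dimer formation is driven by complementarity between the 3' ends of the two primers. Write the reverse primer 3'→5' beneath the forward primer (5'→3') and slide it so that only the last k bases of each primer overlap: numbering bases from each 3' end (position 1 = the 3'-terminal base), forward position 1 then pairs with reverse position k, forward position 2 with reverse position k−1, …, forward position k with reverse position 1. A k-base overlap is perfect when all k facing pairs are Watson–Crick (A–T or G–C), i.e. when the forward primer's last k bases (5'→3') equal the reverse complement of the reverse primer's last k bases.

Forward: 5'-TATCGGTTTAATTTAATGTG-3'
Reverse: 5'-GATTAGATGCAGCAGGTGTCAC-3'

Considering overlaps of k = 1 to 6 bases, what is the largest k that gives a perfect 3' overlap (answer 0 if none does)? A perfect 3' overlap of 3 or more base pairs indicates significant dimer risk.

Last 6 bases (5'→3') — forward …AATGTG, reverse …TGTCAC.
Reverse complement of the reverse primer's last 6 bases: GTGACA; its first k bases are the reverse complement of the reverse primer's last k bases, so a perfect k-base overlap needs the forward primer's last k bases to equal them.
Comparing (forward last k vs required): k=1: G vs G ✓; k=2: TG vs GT ✗; k=3: GTG vs GTG ✓; k=4: TGTG vs GTGA ✗; k=5: ATGTG vs GTGAC ✗; k=6: AATGTG vs GTGACA ✗.
Perfect overlaps at k = 1, 3; the largest is 3.

Longest perfect overlap: 3 complementary base pairs; significant dimer risk (threshold 3).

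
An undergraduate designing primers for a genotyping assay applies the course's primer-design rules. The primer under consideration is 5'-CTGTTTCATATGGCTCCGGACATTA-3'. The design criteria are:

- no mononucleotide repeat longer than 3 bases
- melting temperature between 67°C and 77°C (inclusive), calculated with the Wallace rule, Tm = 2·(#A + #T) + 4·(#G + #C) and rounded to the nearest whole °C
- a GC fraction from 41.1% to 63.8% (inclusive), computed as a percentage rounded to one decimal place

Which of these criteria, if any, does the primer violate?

Base counts: A=5, T=9, G=5, C=6 (length 25).
homopolymer run: longest run = 3 ✓
Tm: Tm = 2·14 + 4·11 = 72°C ✓
GC content: GC 11/25 = 44.0% ✓

Meets all criteria.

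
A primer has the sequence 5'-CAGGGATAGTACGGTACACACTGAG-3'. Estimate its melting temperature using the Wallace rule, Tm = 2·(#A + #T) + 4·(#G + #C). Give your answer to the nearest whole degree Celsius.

Base counts: A=8, T=4, G=8, C=5 (length 25).
Tm = 2·(8+4) + 4·(8+5) = 2·12 + 4·13 = 24 + 52 = 76°C.

76°C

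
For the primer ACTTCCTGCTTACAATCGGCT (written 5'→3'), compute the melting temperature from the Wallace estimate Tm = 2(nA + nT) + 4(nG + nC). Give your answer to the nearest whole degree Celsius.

62°C

Base counts: A=4, T=7, G=3, C=7 (length 21).
Tm = 2·(4+7) + 4·(3+7) = 2·11 + 4·10 = 22 + 40 = 62°C.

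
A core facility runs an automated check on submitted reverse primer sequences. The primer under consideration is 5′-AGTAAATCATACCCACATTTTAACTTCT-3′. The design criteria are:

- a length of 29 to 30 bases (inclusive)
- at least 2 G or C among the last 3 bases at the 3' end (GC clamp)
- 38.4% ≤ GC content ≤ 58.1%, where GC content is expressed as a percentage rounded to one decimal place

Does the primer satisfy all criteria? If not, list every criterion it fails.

Fails: length, GC clamp, GC content.

Base counts: A=10, T=10, G=1, C=7 (length 28).
length: length 28, outside 29–30 ✗
GC clamp: 3' end TCT has 1 G/C, need ≥2 ✗
GC content: GC 8/28 = 28.6%, outside 38.4–58.1% ✗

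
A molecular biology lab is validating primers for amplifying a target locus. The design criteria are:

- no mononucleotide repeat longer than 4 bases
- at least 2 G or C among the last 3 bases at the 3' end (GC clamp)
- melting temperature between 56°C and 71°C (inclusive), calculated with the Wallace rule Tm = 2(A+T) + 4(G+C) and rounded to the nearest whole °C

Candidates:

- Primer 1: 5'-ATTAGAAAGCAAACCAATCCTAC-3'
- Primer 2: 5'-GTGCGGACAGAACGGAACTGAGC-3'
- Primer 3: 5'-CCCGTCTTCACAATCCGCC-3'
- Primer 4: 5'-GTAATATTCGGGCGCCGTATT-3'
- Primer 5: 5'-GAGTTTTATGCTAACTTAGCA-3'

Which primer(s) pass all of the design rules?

Primer 1 (23 nt, A=11 T=4 G=2 C=6): longest run = 3 ✓; 3' end TAC has 1 G/C, need ≥2 ✗; Tm = 2·15 + 4·8 = 62°C ✓ — fails.
Primer 2 (23 nt, A=7 T=2 G=9 C=5): longest run = 2 ✓; 3' end AGC has 2 G/C ✓; Tm = 2·9 + 4·14 = 74°C, outside 56–71°C ✗ — fails.
Primer 3 (19 nt, A=3 T=4 G=2 C=10): longest run = 3 ✓; 3' end GCC has 3 G/C ✓; Tm = 2·7 + 4·12 = 62°C ✓ — passes.
Primer 4 (21 nt, A=4 T=7 G=6 C=4): longest run = 3 ✓; 3' end ATT has 0 G/C, need ≥2 ✗; Tm = 2·11 + 4·10 = 62°C ✓ — fails.
Primer 5 (21 nt, A=6 T=8 G=4 C=3): longest run = 4 ✓; 3' end GCA has 2 G/C ✓; Tm = 2·14 + 4·7 = 56°C ✓ — passes.

Primer 3 and Primer 5.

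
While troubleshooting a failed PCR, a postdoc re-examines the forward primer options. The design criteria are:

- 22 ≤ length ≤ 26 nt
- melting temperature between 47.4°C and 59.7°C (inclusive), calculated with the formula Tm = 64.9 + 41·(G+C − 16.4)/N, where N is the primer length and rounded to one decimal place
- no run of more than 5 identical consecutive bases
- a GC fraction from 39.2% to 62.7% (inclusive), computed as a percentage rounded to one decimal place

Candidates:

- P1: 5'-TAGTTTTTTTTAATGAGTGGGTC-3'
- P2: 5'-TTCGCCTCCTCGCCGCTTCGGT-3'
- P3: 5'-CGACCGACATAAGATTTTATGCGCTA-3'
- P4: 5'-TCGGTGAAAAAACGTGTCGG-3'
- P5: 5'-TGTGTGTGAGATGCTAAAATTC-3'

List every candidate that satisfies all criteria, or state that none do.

P1 (23 nt, A=4 T=12 G=6 C=1): length 23 ✓; Tm = 64.9 + 41·(7 − 16.4)/23 = 48.1°C ✓; longest run = 8, exceeds 5 ✗; GC 7/23 = 30.4%, outside 39.2–62.7% ✗ — fails.
P2 (22 nt, A=0 T=7 G=5 C=10): length 22 ✓; Tm = 64.9 + 41·(15 − 16.4)/22 = 62.3°C, outside 47.4–59.7°C ✗; longest run = 2 ✓; GC 15/22 = 68.2%, outside 39.2–62.7% ✗ — fails.
P3 (26 nt, A=8 T=7 G=5 C=6): length 26 ✓; Tm = 64.9 + 41·(11 − 16.4)/26 = 56.4°C ✓; longest run = 4 ✓; GC 11/26 = 42.3% ✓ — passes.
P4 (20 nt, A=6 T=4 G=7 C=3): length 20, outside 22–26 ✗; Tm = 64.9 + 41·(10 − 16.4)/20 = 51.8°C ✓; longest run = 6, exceeds 5 ✗; GC 10/20 = 50.0% ✓ — fails.
P5 (22 nt, A=6 T=8 G=6 C=2): length 22 ✓; Tm = 64.9 + 41·(8 − 16.4)/22 = 49.2°C ✓; longest run = 4 ✓; GC 8/22 = 36.4%, outside 39.2–62.7% ✗ — fails.

P3 only.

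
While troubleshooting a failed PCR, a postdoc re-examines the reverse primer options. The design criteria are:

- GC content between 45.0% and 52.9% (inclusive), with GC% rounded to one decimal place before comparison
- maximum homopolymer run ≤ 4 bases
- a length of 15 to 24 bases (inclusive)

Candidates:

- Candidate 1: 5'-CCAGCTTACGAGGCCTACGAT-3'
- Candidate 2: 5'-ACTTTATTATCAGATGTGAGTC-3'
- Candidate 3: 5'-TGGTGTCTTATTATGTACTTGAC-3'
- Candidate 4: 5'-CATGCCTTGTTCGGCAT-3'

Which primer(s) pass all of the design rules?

Candidate 1 (21 nt, A=5 T=4 G=5 C=7): GC 12/21 = 57.1%, outside 45.0–52.9% ✗; longest run = 2 ✓; length 21 ✓ — fails.
Candidate 2 (22 nt, A=6 T=9 G=4 C=3): GC 7/22 = 31.8%, outside 45.0–52.9% ✗; longest run = 3 ✓; length 22 ✓ — fails.
Candidate 3 (23 nt, A=4 T=11 G=5 C=3): GC 8/23 = 34.8%, outside 45.0–52.9% ✗; longest run = 2 ✓; length 23 ✓ — fails.
Candidate 4 (17 nt, A=2 T=6 G=4 C=5): GC 9/17 = 52.9% ✓; longest run = 2 ✓; length 17 ✓ — passes.

Candidate 4 only.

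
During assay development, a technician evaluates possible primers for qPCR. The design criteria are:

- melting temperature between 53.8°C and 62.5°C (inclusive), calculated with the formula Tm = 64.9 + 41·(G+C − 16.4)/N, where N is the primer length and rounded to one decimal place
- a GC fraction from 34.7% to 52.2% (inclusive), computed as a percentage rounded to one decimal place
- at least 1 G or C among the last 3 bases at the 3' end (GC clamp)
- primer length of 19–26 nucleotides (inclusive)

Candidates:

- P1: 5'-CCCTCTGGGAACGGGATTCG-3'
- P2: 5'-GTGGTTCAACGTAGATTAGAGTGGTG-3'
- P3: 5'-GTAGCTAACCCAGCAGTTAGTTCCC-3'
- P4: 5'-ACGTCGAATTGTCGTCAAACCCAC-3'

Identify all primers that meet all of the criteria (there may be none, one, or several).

P1 (20 nt, A=3 T=4 G=7 C=6): Tm = 64.9 + 41·(13 − 16.4)/20 = 57.9°C ✓; GC 13/20 = 65.0%, outside 34.7–52.2% ✗; 3' end TCG has 2 G/C ✓; length 20 ✓ — fails.
P2 (26 nt, A=6 T=8 G=10 C=2): Tm = 64.9 + 41·(12 − 16.4)/26 = 58.0°C ✓; GC 12/26 = 46.2% ✓; 3' end GTG has 2 G/C ✓; length 26 ✓ — passes.
P3 (25 nt, A=6 T=6 G=5 C=8): Tm = 64.9 + 41·(13 − 16.4)/25 = 59.3°C ✓; GC 13/25 = 52.0% ✓; 3' end CCC has 3 G/C ✓; length 25 ✓ — passes.
P4 (24 nt, A=7 T=5 G=4 C=8): Tm = 64.9 + 41·(12 − 16.4)/24 = 57.4°C ✓; GC 12/24 = 50.0% ✓; 3' end CAC has 2 G/C ✓; length 24 ✓ — passes.

P2, P3 and P4.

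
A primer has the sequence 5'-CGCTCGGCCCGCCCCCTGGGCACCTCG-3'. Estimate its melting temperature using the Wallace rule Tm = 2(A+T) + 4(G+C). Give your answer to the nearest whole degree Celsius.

100°C

Base counts: A=1, T=3, G=8, C=15 (length 27).
Tm = 2·(1+3) + 4·(8+15) = 2·4 + 4·23 = 8 + 92 = 100°C.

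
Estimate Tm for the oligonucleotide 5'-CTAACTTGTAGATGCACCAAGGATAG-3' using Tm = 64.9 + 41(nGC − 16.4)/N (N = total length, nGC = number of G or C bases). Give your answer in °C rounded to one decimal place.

Base counts: A=9, T=6, G=6, C=5; G+C = 11, N = 26.
Tm = 64.9 + 41·(11 − 16.4)/26 = 64.9 + -221.40/26 = 56.4°C.

56.4°C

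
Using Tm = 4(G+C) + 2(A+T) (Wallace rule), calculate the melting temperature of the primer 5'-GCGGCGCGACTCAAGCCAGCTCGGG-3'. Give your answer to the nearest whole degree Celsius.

88°C

Base counts: A=4, T=2, G=10, C=9 (length 25).
Tm = 2·(4+2) + 4·(10+9) = 2·6 + 4·19 = 12 + 76 = 88°C.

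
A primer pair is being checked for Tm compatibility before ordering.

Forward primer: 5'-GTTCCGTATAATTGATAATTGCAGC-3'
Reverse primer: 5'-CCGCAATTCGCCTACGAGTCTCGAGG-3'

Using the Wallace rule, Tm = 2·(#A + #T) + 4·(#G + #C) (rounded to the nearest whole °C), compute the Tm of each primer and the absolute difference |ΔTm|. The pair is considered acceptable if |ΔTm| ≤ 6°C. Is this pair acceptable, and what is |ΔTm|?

Forward: A=7 T=9 G=5 C=4 → Tm = 2·16 + 4·9 = 68°C.
Reverse: A=5 T=5 G=7 C=9 → Tm = 2·10 + 4·16 = 84°C.
|ΔTm| = |68 − 84| = 16°C, > 6°C.

|ΔTm| = 16°C; the pair is not acceptable.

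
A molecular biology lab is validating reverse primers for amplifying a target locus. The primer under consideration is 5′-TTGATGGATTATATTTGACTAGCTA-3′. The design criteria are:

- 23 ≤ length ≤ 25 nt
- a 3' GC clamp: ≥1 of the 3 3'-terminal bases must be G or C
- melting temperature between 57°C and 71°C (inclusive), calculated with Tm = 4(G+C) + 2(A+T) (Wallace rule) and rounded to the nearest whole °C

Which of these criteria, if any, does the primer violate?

Base counts: A=7, T=11, G=5, C=2 (length 25).
length: length 25 ✓
GC clamp: 3' end CTA has 1 G/C ✓
Tm: Tm = 2·18 + 4·7 = 64°C ✓

Meets all criteria.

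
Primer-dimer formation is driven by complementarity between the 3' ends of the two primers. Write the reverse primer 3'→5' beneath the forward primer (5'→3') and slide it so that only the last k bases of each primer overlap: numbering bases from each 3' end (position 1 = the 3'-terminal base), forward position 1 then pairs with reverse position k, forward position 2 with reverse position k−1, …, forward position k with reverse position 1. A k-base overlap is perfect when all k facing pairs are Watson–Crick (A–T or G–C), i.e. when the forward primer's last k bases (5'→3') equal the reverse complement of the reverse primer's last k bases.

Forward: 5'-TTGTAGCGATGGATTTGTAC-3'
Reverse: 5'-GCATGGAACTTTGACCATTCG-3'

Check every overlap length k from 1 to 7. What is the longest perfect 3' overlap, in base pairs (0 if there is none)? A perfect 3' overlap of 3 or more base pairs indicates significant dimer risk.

Longest perfect overlap: 1 complementary base pair; below the dimer-risk threshold (threshold 3).

Last 7 bases (5'→3') — forward …TTTGTAC, reverse …CCATTCG.
Reverse complement of the reverse primer's last 7 bases: CGAATGG; its first k bases are the reverse complement of the reverse primer's last k bases, so a perfect k-base overlap needs the forward primer's last k bases to equal them.
Comparing (forward last k vs required): k=1: C vs C ✓; k=2: AC vs CG ✗; k=3: TAC vs CGA ✗; k=4: GTAC vs CGAA ✗; k=5: TGTAC vs CGAAT ✗; k=6: TTGTAC vs CGAATG ✗; k=7: TTTGTAC vs CGAATGG ✗.
Only k = 1 is perfect, so the longest perfect 3' overlap is 1.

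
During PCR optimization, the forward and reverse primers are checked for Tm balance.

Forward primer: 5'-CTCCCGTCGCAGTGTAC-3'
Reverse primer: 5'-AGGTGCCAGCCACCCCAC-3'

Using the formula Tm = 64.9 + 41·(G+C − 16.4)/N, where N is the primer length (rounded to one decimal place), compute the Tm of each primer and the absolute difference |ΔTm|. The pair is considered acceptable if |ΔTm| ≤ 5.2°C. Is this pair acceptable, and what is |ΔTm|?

Forward: G+C = 11, N = 17 → Tm = 64.9 + 41·(11 − 16.4)/17 = 51.9°C.
Reverse: G+C = 13, N = 18 → Tm = 64.9 + 41·(13 − 16.4)/18 = 57.2°C.
|ΔTm| = |51.9 − 57.2| = 5.3°C, > 5.2°C.

|ΔTm| = 5.3°C; the pair is not acceptable.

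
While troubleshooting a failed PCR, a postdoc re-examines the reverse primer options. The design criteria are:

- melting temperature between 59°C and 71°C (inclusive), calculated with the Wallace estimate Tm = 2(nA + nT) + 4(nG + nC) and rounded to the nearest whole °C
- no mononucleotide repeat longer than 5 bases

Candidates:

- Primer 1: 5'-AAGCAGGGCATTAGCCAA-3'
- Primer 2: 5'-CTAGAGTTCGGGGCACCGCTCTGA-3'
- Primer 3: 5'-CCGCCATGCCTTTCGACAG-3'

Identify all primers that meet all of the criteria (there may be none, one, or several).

Primer 3 only.

Primer 1 (18 nt, A=7 T=2 G=5 C=4): Tm = 2·9 + 4·9 = 54°C, outside 59–71°C ✗; longest run = 3 ✓ — fails.
Primer 2 (24 nt, A=4 T=5 G=8 C=7): Tm = 2·9 + 4·15 = 78°C, outside 59–71°C ✗; longest run = 4 ✓ — fails.
Primer 3 (19 nt, A=3 T=4 G=4 C=8): Tm = 2·7 + 4·12 = 62°C ✓; longest run = 3 ✓ — passes.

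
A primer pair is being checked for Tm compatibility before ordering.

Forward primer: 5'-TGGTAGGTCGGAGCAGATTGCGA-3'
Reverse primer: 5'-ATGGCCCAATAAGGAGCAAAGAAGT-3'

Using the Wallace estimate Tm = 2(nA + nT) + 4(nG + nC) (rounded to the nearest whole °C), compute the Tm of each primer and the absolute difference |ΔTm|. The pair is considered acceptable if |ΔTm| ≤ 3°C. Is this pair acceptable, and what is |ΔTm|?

|ΔTm| = 0°C; the pair is acceptable.

Forward: A=5 T=5 G=10 C=3 → Tm = 2·10 + 4·13 = 72°C.
Reverse: A=11 T=3 G=7 C=4 → Tm = 2·14 + 4·11 = 72°C.
|ΔTm| = |72 − 72| = 0°C, ≤ 3°C.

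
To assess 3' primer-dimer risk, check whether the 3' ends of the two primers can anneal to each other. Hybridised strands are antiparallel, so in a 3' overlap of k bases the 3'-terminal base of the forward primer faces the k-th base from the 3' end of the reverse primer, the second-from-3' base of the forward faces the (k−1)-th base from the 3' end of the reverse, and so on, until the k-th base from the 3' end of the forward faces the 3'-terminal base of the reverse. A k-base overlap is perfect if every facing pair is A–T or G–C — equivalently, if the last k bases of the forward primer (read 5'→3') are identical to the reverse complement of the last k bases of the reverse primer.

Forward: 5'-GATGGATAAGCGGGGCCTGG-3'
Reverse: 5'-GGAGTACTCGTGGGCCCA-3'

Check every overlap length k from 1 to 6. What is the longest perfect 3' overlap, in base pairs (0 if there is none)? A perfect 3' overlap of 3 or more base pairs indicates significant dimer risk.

Last 6 bases (5'→3') — forward …GCCTGG, reverse …GGCCCA.
Reverse complement of the reverse primer's last 6 bases: TGGGCC; its first k bases are the reverse complement of the reverse primer's last k bases, so a perfect k-base overlap needs the forward primer's last k bases to equal them.
Comparing (forward last k vs required): k=1: G vs T ✗; k=2: GG vs TG ✗; k=3: TGG vs TGG ✓; k=4: CTGG vs TGGG ✗; k=5: CCTGG vs TGGGC ✗; k=6: GCCTGG vs TGGGCC ✗.
Only k = 3 is perfect, so the longest perfect 3' overlap is 3.

Longest perfect overlap: 3 complementary base pairs; significant dimer risk (threshold 3).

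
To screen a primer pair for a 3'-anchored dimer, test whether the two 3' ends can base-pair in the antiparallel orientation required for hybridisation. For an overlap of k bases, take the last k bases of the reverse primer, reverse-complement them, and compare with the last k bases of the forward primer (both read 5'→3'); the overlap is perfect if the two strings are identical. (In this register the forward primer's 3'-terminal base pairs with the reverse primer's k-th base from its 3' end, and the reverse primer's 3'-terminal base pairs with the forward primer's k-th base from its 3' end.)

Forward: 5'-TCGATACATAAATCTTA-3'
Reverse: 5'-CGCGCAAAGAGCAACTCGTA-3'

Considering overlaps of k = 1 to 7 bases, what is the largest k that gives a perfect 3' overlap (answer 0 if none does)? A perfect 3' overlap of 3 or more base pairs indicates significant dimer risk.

Longest perfect overlap: 2 complementary base pairs; below the dimer-risk threshold (threshold 3).

Last 7 bases (5'→3') — forward …AATCTTA, reverse …ACTCGTA.
Reverse complement of the reverse primer's last 7 bases: TACGAGT; its first k bases are the reverse complement of the reverse primer's last k bases, so a perfect k-base overlap needs the forward primer's last k bases to equal them.
Comparing (forward last k vs required): k=1: A vs T ✗; k=2: TA vs TA ✓; k=3: TTA vs TAC ✗; k=4: CTTA vs TACG ✗; k=5: TCTTA vs TACGA ✗; k=6: ATCTTA vs TACGAG ✗; k=7: AATCTTA vs TACGAGT ✗.
Only k = 2 is perfect, so the longest perfect 3' overlap is 2.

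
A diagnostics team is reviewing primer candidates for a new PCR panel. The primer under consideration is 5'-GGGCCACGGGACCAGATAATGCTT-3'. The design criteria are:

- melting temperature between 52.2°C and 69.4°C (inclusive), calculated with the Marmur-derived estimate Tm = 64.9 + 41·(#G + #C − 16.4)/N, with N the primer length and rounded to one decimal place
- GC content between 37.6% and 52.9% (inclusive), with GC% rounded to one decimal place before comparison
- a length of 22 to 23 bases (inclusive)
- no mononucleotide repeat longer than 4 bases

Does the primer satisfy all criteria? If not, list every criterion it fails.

Base counts: A=6, T=4, G=8, C=6 (length 24).
Tm: Tm = 64.9 + 41·(14 − 16.4)/24 = 60.8°C ✓
GC content: GC 14/24 = 58.3%, outside 37.6–52.9% ✗
length: length 24, outside 22–23 ✗
homopolymer run: longest run = 3 ✓

Fails: GC content, length.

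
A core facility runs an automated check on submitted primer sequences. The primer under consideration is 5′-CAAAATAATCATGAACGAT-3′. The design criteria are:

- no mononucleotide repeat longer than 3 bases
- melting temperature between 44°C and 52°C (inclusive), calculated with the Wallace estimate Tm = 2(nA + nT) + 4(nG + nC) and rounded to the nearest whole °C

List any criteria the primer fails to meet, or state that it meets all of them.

Base counts: A=10, T=4, G=2, C=3 (length 19).
homopolymer run: longest run = 4, exceeds 3 ✗
Tm: Tm = 2·14 + 4·5 = 48°C ✓

Fails: homopolymer run.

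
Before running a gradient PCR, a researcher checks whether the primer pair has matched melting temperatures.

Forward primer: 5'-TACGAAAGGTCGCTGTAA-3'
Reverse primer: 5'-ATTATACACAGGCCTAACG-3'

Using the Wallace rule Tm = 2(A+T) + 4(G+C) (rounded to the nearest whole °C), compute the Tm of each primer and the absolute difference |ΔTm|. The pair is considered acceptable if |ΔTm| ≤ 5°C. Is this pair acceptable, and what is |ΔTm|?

Forward: A=6 T=4 G=5 C=3 → Tm = 2·10 + 4·8 = 52°C.
Reverse: A=7 T=4 G=3 C=5 → Tm = 2·11 + 4·8 = 54°C.
|ΔTm| = |52 − 54| = 2°C, ≤ 5°C.

|ΔTm| = 2°C; the pair is acceptable.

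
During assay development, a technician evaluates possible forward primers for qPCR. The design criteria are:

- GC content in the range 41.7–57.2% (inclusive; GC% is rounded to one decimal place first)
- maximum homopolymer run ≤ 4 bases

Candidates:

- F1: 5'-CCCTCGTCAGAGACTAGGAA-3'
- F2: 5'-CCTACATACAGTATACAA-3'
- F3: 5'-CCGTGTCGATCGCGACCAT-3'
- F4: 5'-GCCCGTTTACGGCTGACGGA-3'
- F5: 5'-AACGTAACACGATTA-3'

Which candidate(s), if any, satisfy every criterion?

F1 only.

F1 (20 nt, A=6 T=3 G=5 C=6): GC 11/20 = 55.0% ✓; longest run = 3 ✓ — passes.
F2 (18 nt, A=8 T=4 G=1 C=5): GC 6/18 = 33.3%, outside 41.7–57.2% ✗; longest run = 2 ✓ — fails.
F3 (19 nt, A=3 T=4 G=5 C=7): GC 12/19 = 63.2%, outside 41.7–57.2% ✗; longest run = 2 ✓ — fails.
F4 (20 nt, A=3 T=4 G=7 C=6): GC 13/20 = 65.0%, outside 41.7–57.2% ✗; longest run = 3 ✓ — fails.
F5 (15 nt, A=7 T=3 G=2 C=3): GC 5/15 = 33.3%, outside 41.7–57.2% ✗; longest run = 2 ✓ — fails.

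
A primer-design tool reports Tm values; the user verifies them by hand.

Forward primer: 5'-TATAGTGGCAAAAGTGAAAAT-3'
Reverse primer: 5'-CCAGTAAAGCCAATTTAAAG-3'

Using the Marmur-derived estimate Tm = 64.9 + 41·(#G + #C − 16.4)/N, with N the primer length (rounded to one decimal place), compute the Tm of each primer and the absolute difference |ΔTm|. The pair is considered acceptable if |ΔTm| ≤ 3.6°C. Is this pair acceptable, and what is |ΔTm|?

|ΔTm| = 1.0°C; the pair is acceptable.

Forward: G+C = 6, N = 21 → Tm = 64.9 + 41·(6 − 16.4)/21 = 44.6°C.
Reverse: G+C = 7, N = 20 → Tm = 64.9 + 41·(7 − 16.4)/20 = 45.6°C.
|ΔTm| = |44.6 − 45.6| = 1.0°C, ≤ 3.6°C.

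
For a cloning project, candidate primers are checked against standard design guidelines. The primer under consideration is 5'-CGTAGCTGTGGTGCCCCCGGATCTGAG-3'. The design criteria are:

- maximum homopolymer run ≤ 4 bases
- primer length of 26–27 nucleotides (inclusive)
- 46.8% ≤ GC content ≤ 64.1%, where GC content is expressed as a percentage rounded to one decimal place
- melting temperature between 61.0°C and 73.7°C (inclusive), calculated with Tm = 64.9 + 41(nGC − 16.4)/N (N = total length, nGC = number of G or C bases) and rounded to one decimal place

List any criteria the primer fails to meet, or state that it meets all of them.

Fails: homopolymer run, GC content.

Base counts: A=3, T=6, G=10, C=8 (length 27).
homopolymer run: longest run = 5, exceeds 4 ✗
length: length 27 ✓
GC content: GC 18/27 = 66.7%, outside 46.8–64.1% ✗
Tm: Tm = 64.9 + 41·(18 − 16.4)/27 = 67.3°C ✓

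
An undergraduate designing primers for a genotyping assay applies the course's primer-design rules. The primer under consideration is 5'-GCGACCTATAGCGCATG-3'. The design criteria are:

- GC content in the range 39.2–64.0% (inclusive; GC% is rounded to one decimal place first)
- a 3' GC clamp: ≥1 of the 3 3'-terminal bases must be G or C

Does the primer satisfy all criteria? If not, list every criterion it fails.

Meets all criteria.

Base counts: A=4, T=3, G=5, C=5 (length 17).
GC content: GC 10/17 = 58.8% ✓
GC clamp: 3' end ATG has 1 G/C ✓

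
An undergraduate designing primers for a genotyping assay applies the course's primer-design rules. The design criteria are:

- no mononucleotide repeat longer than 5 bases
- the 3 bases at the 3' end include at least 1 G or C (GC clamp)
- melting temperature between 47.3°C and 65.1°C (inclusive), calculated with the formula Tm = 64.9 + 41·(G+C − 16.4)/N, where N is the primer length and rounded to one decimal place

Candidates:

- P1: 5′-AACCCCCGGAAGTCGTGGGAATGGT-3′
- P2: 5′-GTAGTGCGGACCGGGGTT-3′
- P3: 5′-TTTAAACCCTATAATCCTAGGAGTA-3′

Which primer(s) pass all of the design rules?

P1 (25 nt, A=6 T=4 G=9 C=6): longest run = 5 ✓; 3' end GGT has 2 G/C ✓; Tm = 64.9 + 41·(15 − 16.4)/25 = 62.6°C ✓ — passes.
P2 (18 nt, A=2 T=4 G=9 C=3): longest run = 4 ✓; 3' end GTT has 1 G/C ✓; Tm = 64.9 + 41·(12 − 16.4)/18 = 54.9°C ✓ — passes.
P3 (25 nt, A=9 T=8 G=3 C=5): longest run = 3 ✓; 3' end GTA has 1 G/C ✓; Tm = 64.9 + 41·(8 − 16.4)/25 = 51.1°C ✓ — passes.

P1, P2 and P3.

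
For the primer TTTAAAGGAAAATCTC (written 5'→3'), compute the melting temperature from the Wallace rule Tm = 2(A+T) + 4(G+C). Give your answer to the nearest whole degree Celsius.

Base counts: A=7, T=5, G=2, C=2 (length 16).
Tm = 2·(7+5) + 4·(2+2) = 2·12 + 4·4 = 24 + 16 = 40°C.

40°C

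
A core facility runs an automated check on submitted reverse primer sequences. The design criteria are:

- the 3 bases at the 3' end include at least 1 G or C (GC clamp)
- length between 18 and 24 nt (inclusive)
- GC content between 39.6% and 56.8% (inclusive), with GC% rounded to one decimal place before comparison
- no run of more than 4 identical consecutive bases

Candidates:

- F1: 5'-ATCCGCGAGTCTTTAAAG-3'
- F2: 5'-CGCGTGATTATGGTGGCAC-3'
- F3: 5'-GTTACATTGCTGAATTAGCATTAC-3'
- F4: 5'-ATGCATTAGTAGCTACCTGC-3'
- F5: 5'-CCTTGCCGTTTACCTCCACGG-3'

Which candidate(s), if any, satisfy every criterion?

F1 (18 nt, A=5 T=5 G=4 C=4): 3' end AAG has 1 G/C ✓; length 18 ✓; GC 8/18 = 44.4% ✓; longest run = 3 ✓ — passes.
F2 (19 nt, A=3 T=5 G=7 C=4): 3' end CAC has 2 G/C ✓; length 19 ✓; GC 11/19 = 57.9%, outside 39.6–56.8% ✗; longest run = 2 ✓ — fails.
F3 (24 nt, A=7 T=9 G=4 C=4): 3' end TAC has 1 G/C ✓; length 24 ✓; GC 8/24 = 33.3%, outside 39.6–56.8% ✗; longest run = 2 ✓ — fails.
F4 (20 nt, A=5 T=6 G=4 C=5): 3' end TGC has 2 G/C ✓; length 20 ✓; GC 9/20 = 45.0% ✓; longest run = 2 ✓ — passes.
F5 (21 nt, A=2 T=6 G=4 C=9): 3' end CGG has 3 G/C ✓; length 21 ✓; GC 13/21 = 61.9%, outside 39.6–56.8% ✗; longest run = 3 ✓ — fails.

F1 and F4.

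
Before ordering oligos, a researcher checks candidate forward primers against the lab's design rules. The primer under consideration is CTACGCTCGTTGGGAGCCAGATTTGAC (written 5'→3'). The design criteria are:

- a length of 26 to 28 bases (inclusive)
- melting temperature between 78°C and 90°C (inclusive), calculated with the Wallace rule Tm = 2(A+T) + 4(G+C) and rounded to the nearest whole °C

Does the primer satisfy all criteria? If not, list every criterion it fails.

Base counts: A=5, T=7, G=8, C=7 (length 27).
length: length 27 ✓
Tm: Tm = 2·12 + 4·15 = 84°C ✓

Meets all criteria.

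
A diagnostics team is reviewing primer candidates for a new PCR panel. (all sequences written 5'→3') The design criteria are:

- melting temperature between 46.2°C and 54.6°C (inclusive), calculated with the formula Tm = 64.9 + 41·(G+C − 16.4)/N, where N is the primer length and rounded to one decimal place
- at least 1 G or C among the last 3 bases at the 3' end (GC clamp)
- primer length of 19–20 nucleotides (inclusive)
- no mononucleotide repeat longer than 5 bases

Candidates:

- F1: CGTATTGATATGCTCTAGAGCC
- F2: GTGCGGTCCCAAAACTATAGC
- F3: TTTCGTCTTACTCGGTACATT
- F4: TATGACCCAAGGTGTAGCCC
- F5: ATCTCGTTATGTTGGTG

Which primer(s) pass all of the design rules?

F1 (22 nt, A=5 T=7 G=5 C=5): Tm = 64.9 + 41·(10 − 16.4)/22 = 53.0°C ✓; 3' end GCC has 3 G/C ✓; length 22, outside 19–20 ✗; longest run = 2 ✓ — fails.
F2 (21 nt, A=6 T=4 G=5 C=6): Tm = 64.9 + 41·(11 − 16.4)/21 = 54.4°C ✓; 3' end AGC has 2 G/C ✓; length 21, outside 19–20 ✗; longest run = 4 ✓ — fails.
F3 (21 nt, A=3 T=10 G=3 C=5): Tm = 64.9 + 41·(8 − 16.4)/21 = 48.5°C ✓; 3' end ATT has 0 G/C, need ≥1 ✗; length 21, outside 19–20 ✗; longest run = 3 ✓ — fails.
F4 (20 nt, A=5 T=4 G=5 C=6): Tm = 64.9 + 41·(11 − 16.4)/20 = 53.8°C ✓; 3' end CCC has 3 G/C ✓; length 20 ✓; longest run = 3 ✓ — passes.
F5 (17 nt, A=2 T=8 G=5 C=2): Tm = 64.9 + 41·(7 − 16.4)/17 = 42.2°C, outside 46.2–54.6°C ✗; 3' end GTG has 2 G/C ✓; length 17, outside 19–20 ✗; longest run = 2 ✓ — fails.

F4 only.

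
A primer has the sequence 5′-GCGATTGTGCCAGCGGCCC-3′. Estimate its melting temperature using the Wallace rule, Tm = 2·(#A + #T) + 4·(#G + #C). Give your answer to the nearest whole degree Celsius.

66°C

Base counts: A=2, T=3, G=7, C=7 (length 19).
Tm = 2·(2+3) + 4·(7+7) = 2·5 + 4·14 = 10 + 56 = 66°C.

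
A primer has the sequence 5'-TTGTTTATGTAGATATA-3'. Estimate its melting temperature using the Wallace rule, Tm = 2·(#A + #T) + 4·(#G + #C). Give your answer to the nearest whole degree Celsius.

Base counts: A=5, T=9, G=3, C=0 (length 17).
Tm = 2·(5+9) + 4·(3+0) = 2·14 + 4·3 = 28 + 12 = 40°C.

40°C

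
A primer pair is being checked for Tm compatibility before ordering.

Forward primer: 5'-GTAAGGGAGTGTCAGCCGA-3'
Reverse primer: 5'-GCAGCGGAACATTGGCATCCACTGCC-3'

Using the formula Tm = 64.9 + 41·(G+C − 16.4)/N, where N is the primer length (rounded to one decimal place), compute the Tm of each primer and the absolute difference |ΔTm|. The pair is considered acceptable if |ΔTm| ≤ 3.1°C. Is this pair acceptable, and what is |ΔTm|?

Forward: G+C = 11, N = 19 → Tm = 64.9 + 41·(11 − 16.4)/19 = 53.2°C.
Reverse: G+C = 16, N = 26 → Tm = 64.9 + 41·(16 − 16.4)/26 = 64.3°C.
|ΔTm| = |53.2 − 64.3| = 11.1°C, > 3.1°C.

|ΔTm| = 11.1°C; the pair is not acceptable.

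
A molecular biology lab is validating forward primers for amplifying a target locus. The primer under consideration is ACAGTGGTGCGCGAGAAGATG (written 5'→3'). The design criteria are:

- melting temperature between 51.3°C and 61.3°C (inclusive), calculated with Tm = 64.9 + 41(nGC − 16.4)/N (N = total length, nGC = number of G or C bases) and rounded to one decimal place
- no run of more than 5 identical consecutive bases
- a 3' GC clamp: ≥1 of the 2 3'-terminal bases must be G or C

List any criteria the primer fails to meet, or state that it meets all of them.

Meets all criteria.

Base counts: A=6, T=3, G=9, C=3 (length 21).
Tm: Tm = 64.9 + 41·(12 − 16.4)/21 = 56.3°C ✓
homopolymer run: longest run = 2 ✓
GC clamp: 3' end TG has 1 G/C ✓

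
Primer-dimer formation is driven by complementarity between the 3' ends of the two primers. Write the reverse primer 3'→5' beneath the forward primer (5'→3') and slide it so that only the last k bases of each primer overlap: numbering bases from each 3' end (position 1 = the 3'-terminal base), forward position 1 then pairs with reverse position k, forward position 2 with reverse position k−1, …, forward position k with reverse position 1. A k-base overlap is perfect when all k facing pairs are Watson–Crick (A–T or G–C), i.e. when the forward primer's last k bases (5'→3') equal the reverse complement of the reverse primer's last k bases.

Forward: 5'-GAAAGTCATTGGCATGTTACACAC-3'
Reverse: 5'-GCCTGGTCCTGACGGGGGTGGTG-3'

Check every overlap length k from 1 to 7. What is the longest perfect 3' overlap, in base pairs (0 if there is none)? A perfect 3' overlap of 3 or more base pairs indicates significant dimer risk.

Last 7 bases (5'→3') — forward …TACACAC, reverse …GGTGGTG.
Reverse complement of the reverse primer's last 7 bases: CACCACC; its first k bases are the reverse complement of the reverse primer's last k bases, so a perfect k-base overlap needs the forward primer's last k bases to equal them.
Comparing (forward last k vs required): k=1: C vs C ✓; k=2: AC vs CA ✗; k=3: CAC vs CAC ✓; k=4: ACAC vs CACC ✗; k=5: CACAC vs CACCA ✗; k=6: ACACAC vs CACCAC ✗; k=7: TACACAC vs CACCACC ✗.
Perfect overlaps at k = 1, 3; the largest is 3.

Longest perfect overlap: 3 complementary base pairs; significant dimer risk (threshold 3).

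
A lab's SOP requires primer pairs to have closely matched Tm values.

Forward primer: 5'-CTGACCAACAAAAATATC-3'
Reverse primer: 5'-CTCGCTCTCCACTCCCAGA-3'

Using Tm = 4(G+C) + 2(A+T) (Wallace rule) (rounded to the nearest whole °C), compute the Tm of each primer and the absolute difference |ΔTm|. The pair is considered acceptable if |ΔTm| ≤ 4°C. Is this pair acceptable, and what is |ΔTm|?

|ΔTm| = 14°C; the pair is not acceptable.

Forward: A=9 T=3 G=1 C=5 → Tm = 2·12 + 4·6 = 48°C.
Reverse: A=3 T=4 G=2 C=10 → Tm = 2·7 + 4·12 = 62°C.
|ΔTm| = |48 − 62| = 14°C, > 4°C.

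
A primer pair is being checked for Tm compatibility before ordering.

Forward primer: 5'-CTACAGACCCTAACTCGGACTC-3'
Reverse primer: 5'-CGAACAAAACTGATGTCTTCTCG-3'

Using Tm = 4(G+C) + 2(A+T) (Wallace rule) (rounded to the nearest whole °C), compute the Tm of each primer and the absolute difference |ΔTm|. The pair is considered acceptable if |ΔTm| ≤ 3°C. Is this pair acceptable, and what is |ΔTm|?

|ΔTm| = 2°C; the pair is acceptable.

Forward: A=6 T=4 G=3 C=9 → Tm = 2·10 + 4·12 = 68°C.
Reverse: A=7 T=6 G=4 C=6 → Tm = 2·13 + 4·10 = 66°C.
|ΔTm| = |68 − 66| = 2°C, ≤ 3°C.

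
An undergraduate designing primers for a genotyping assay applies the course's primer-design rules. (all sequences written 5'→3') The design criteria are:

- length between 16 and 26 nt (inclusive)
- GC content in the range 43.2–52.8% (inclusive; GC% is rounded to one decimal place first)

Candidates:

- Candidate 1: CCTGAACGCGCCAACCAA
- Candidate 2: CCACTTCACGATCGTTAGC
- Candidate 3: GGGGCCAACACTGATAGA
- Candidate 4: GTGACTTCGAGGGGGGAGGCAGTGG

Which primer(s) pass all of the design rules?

Candidate 2 only.

Candidate 1 (18 nt, A=6 T=1 G=3 C=8): length 18 ✓; GC 11/18 = 61.1%, outside 43.2–52.8% ✗ — fails.
Candidate 2 (19 nt, A=4 T=5 G=3 C=7): length 19 ✓; GC 10/19 = 52.6% ✓ — passes.
Candidate 3 (18 nt, A=6 T=2 G=6 C=4): length 18 ✓; GC 10/18 = 55.6%, outside 43.2–52.8% ✗ — fails.
Candidate 4 (25 nt, A=4 T=4 G=14 C=3): length 25 ✓; GC 17/25 = 68.0%, outside 43.2–52.8% ✗ — fails.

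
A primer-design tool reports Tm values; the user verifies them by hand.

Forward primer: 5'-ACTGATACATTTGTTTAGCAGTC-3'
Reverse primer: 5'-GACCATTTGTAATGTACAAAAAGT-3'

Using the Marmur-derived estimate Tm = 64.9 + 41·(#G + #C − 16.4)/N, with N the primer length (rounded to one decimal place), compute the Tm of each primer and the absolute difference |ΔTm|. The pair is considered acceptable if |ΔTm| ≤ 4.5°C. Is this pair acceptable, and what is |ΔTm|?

Forward: G+C = 8, N = 23 → Tm = 64.9 + 41·(8 − 16.4)/23 = 49.9°C.
Reverse: G+C = 7, N = 24 → Tm = 64.9 + 41·(7 − 16.4)/24 = 48.8°C.
|ΔTm| = |49.9 − 48.8| = 1.1°C, ≤ 4.5°C.

|ΔTm| = 1.1°C; the pair is acceptable.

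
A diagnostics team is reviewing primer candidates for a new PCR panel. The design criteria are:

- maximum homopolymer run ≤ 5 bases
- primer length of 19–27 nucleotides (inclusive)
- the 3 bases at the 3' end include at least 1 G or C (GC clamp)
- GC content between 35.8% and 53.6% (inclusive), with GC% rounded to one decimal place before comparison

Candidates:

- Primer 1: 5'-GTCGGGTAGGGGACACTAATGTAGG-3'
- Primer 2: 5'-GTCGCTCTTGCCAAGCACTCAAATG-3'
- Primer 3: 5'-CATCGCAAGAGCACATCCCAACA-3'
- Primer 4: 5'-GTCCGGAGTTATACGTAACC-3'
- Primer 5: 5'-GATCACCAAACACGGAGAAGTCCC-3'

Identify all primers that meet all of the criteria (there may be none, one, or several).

Primer 1 (25 nt, A=6 T=5 G=11 C=3): longest run = 4 ✓; length 25 ✓; 3' end AGG has 2 G/C ✓; GC 14/25 = 56.0%, outside 35.8–53.6% ✗ — fails.
Primer 2 (25 nt, A=6 T=6 G=5 C=8): longest run = 3 ✓; length 25 ✓; 3' end ATG has 1 G/C ✓; GC 13/25 = 52.0% ✓ — passes.
Primer 3 (23 nt, A=9 T=2 G=3 C=9): longest run = 3 ✓; length 23 ✓; 3' end ACA has 1 G/C ✓; GC 12/23 = 52.2% ✓ — passes.
Primer 4 (20 nt, A=5 T=5 G=5 C=5): longest run = 2 ✓; length 20 ✓; 3' end ACC has 2 G/C ✓; GC 10/20 = 50.0% ✓ — passes.
Primer 5 (24 nt, A=9 T=2 G=5 C=8): longest run = 3 ✓; length 24 ✓; 3' end CCC has 3 G/C ✓; GC 13/24 = 54.2%, outside 35.8–53.6% ✗ — fails.

Primer 2, Primer 3 and Primer 4.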